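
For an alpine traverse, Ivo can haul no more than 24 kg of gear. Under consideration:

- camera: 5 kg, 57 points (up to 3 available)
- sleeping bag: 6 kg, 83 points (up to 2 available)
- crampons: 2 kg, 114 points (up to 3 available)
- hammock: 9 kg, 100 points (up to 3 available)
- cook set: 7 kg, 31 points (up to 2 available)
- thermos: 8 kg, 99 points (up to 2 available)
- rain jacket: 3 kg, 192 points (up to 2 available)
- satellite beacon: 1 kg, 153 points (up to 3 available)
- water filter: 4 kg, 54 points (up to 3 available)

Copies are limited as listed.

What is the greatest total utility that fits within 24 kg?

Filling by ratio: sleeping bag + 3×crampons + 2×rain jacket + 3×satellite beacon for 1268, with 3 kg left unused.
Replace sleeping bag with camera + water filter: the trade gains 28 net, giving 1296 at 24 kg.

1296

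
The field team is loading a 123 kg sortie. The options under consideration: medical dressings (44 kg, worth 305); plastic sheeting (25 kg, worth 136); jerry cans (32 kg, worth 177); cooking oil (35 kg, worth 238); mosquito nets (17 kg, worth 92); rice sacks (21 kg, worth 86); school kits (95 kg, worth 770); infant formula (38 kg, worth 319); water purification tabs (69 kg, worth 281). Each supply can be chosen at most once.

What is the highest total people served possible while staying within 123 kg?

906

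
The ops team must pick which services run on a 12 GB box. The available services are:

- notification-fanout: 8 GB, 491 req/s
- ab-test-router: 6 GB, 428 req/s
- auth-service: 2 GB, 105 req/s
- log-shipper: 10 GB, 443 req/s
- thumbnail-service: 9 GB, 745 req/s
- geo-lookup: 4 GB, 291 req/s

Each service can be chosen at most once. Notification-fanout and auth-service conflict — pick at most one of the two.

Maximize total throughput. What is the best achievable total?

Ranking by ratio (throughput/GB): thumbnail-service 82.78, geo-lookup 72.75, ab-test-router 71.33.
Auth-service + thumbnail-service uses 11 of the 12 GB and totals 850.
Runner-up ab-test-router + auth-service + geo-lookup tops out at 824.

850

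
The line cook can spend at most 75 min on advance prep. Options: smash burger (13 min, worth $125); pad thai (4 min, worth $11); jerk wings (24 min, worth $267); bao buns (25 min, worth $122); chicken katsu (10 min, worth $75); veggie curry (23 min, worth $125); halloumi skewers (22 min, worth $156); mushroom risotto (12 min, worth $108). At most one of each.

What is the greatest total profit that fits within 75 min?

The ratio heuristic lands on smash burger + pad thai + jerk wings + chicken katsu + mushroom risotto (586) but leaves 12 min idle.
The 10 min tied up in chicken katsu is better spent on halloumi skewers — total rises to 667 (75 min).
Nothing else within 75 min beats 667.

667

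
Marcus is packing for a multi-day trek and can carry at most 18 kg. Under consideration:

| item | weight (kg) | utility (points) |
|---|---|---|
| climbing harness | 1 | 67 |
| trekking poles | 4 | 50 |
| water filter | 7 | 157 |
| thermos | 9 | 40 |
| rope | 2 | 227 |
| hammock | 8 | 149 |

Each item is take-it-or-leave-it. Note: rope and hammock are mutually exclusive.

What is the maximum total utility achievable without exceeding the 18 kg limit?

Climbing harness + trekking poles + water filter + rope uses 14 of the 18 kg and totals 501.

501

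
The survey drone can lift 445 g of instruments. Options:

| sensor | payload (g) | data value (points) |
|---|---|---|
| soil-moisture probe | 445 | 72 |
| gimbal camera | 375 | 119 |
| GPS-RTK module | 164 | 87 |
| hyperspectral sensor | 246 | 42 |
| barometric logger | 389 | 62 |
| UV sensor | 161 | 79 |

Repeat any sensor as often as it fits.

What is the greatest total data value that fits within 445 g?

Taking 2×GPS-RTK module: 328 g used, 174 in data value.
Every other selection either busts 445 g or fails to beat 174.

174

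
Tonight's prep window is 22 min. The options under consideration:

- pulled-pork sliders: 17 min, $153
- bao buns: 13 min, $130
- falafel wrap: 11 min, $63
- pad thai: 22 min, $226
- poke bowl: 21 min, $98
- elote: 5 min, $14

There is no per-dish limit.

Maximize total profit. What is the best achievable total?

226

Density check — pad thai 10.27, bao buns 10.00, pulled-pork sliders 9.00 are the best per min.
Best packing: pad thai — 22 min, 226 total.
No other feasible combination exceeds 226.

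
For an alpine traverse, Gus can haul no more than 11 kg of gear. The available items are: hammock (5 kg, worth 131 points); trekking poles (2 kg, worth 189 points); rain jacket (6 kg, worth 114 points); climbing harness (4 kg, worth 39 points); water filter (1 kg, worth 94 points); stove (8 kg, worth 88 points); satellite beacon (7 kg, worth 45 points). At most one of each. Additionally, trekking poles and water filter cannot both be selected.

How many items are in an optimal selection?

3

Best achievable utility is 359.
For example hammock + trekking poles + climbing harness achieves it, using 11 kg.
Any selection reaching 359 contains exactly 3 items.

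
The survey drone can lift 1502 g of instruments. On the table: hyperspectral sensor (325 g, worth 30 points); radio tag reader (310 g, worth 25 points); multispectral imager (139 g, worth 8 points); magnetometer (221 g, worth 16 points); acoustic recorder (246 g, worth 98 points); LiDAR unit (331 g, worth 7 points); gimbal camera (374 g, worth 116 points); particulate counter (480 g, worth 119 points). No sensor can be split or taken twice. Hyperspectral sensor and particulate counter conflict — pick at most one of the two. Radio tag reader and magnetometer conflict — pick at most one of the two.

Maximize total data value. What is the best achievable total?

Radio tag reader + acoustic recorder + gimbal camera + particulate counter uses 1410 of the 1502 g and totals 358.

358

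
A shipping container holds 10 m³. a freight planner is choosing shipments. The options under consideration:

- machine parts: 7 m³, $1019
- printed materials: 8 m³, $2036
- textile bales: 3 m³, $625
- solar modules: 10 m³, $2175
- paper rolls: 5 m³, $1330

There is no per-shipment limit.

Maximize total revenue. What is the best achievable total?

Ranking by ratio (revenue/m³): paper rolls 266.00, printed materials 254.50, solar modules 217.50.
Best packing: 2×paper rolls — 10 m³, 2660 total.
Nothing else within 10 m³ beats 2660.

2660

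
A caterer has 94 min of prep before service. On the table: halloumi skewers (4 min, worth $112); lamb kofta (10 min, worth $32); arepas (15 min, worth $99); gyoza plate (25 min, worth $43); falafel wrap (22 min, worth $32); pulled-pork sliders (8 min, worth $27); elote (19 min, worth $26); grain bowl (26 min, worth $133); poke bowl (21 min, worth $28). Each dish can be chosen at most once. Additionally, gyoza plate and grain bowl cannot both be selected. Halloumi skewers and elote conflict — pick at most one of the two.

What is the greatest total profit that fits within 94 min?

Halloumi skewers + lamb kofta + arepas + falafel wrap + pulled-pork sliders + grain bowl uses 85 of the 94 min and totals 435.
The spare 9 min is too small for any remaining dish, and no feasible exchange beats 435.

435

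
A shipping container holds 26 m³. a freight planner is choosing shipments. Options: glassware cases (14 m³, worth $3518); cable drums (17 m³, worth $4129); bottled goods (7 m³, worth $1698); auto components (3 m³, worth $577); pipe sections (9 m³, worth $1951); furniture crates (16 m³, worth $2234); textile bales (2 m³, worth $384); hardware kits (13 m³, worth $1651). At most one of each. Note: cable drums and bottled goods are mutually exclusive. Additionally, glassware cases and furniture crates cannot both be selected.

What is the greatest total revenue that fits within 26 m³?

6177

Best packing: glassware cases + bottled goods + auto components + textile bales — 26 m³, 6177 total.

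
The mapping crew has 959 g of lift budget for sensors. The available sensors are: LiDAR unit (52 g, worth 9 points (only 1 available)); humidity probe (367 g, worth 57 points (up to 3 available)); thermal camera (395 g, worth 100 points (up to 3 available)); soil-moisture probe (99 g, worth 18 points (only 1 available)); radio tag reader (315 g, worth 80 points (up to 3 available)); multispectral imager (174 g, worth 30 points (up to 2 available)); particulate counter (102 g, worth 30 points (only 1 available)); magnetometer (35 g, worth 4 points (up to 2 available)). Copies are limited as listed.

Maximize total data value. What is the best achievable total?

Ranking by ratio (data value/g): particulate counter 0.29, radio tag reader 0.25, thermal camera 0.25.
A density-first pass picks LiDAR unit + soil-moisture probe + 2×radio tag reader + particulate counter + 2×magnetometer — 225 at 953 g.
Using the slack differently, 3×radio tag reader comes to 240 at 945 g.
Nothing else within 959 g beats 240.

240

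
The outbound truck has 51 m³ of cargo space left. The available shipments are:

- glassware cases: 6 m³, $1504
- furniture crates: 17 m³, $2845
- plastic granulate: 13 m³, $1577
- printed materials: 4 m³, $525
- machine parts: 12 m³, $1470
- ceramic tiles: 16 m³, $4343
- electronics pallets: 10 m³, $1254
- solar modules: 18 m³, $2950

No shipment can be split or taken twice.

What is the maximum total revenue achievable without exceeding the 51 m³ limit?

10162

A density-first pass picks glassware cases + furniture crates + printed materials + ceramic tiles — 9217 at 43 m³.
Dropping printed materials frees 4 m³; slotting in machine parts (12 m³) lifts the total to 10162 at 51 m³.
Nothing else within 51 m³ beats 10162.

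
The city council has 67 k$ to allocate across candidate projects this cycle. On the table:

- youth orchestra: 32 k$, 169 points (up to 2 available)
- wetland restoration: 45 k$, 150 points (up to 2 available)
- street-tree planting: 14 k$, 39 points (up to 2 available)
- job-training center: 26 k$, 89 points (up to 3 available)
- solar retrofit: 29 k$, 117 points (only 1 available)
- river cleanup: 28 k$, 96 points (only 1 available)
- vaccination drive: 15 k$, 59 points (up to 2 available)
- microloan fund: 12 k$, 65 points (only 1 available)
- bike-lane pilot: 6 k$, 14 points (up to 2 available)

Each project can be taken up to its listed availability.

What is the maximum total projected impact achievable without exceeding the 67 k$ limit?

338

By projected impact per k$: microloan fund 5.42, youth orchestra 5.28, solar retrofit 4.03, vaccination drive 3.93 lead.
Taking the top-ratio projects first gives youth orchestra + vaccination drive + microloan fund + bike-lane pilot for 307 (65 k$).
Dropping vaccination drive and microloan fund and bike-lane pilot frees 33 k$; slotting in youth orchestra (32 k$) lifts the total to 338 at 64 k$.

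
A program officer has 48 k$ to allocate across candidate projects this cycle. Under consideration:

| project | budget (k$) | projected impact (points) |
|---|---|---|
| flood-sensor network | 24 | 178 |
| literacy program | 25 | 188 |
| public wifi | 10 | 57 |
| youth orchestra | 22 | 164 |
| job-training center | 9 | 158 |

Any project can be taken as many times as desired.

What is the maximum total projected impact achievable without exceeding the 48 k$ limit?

790

Taking 5×job-training center: 45 k$ used, 790 in projected impact.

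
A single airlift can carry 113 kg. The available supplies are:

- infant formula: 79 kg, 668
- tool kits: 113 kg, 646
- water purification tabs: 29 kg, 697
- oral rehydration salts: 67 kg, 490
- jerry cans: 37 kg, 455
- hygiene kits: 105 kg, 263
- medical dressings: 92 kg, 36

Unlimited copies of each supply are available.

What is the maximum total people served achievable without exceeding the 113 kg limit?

2091

3×water purification tabs uses 87 of the 113 kg and totals 2091.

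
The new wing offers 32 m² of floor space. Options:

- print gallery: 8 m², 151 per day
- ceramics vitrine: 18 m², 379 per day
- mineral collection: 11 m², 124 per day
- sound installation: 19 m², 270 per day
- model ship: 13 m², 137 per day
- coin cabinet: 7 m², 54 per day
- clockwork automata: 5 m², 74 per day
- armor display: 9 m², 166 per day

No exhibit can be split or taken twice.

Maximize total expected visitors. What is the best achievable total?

Ranking by ratio (expected visitors/m²): ceramics vitrine 21.06, print gallery 18.88, armor display 18.44, clockwork automata 14.80.
Greedy by ratio would take print gallery + ceramics vitrine + clockwork automata: 31 m² used, total 604.
Dropping print gallery frees 8 m²; slotting in armor display (9 m²) lifts the total to 619 at 32 m².
An exhaustive check of the 256 subsets confirms 619.

619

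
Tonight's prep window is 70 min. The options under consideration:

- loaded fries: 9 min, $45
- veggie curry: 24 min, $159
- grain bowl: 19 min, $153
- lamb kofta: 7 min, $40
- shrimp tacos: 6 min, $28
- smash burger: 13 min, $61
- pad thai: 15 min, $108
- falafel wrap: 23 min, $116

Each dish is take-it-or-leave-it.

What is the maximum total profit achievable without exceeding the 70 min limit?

465

Greedy by ratio would take veggie curry + grain bowl + lamb kofta + pad thai: 65 min used, total 460.
The 7 min tied up in lamb kofta is better spent on loaded fries — total rises to 465 (67 min).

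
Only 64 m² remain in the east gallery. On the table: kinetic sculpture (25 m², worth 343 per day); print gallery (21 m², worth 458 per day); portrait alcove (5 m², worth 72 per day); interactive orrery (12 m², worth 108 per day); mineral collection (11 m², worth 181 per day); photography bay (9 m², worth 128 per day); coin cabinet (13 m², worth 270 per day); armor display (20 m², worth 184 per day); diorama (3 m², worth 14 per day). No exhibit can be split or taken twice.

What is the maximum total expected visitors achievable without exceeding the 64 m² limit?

1143

Density check — print gallery 21.81, coin cabinet 20.77, mineral collection 16.45, portrait alcove 14.40 are the best per m².
Filling by ratio: print gallery + portrait alcove + mineral collection + photography bay + coin cabinet + diorama for 1123, with 2 m² left unused.
Dropping mineral collection and photography bay and diorama frees 23 m²; slotting in kinetic sculpture (25 m²) lifts the total to 1143 at 64 m².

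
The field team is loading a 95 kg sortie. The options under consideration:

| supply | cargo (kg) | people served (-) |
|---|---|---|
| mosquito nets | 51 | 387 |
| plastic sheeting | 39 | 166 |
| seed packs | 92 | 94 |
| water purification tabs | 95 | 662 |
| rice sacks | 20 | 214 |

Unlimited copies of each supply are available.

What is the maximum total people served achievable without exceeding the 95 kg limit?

856

By people served per kg: rice sacks 10.70, mosquito nets 7.59, water purification tabs 6.97, plastic sheeting 4.26 lead.
4×rice sacks uses 80 of the 95 kg and totals 856.
The spare 15 kg is too small for any remaining supply, and no exchange beats 856.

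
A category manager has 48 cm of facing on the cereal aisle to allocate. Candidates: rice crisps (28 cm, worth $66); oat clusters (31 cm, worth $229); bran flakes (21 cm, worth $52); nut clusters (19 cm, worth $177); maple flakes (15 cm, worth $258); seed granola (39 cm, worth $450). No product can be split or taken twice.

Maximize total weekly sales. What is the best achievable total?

487

A density-first pass picks nut clusters + maple flakes — 435 at 34 cm.
Replace nut clusters with oat clusters: the trade gains 52 net, giving 487 at 46 cm.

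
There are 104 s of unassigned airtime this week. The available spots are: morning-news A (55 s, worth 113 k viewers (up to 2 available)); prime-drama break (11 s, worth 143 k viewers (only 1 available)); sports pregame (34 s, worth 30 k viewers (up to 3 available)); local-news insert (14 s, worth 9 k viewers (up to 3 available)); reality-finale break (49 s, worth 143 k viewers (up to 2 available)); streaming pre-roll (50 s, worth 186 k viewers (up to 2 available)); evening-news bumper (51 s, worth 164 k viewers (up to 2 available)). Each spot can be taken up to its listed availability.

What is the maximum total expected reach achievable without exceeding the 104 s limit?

Ranking by ratio (expected reach/s): prime-drama break 13.00, streaming pre-roll 3.72, evening-news bumper 3.22.
Filling by ratio: prime-drama break + sports pregame + streaming pre-roll for 359, with 9 s left unused.
Replace prime-drama break and sports pregame with streaming pre-roll: the trade gains 13 net, giving 372 at 100 s.

372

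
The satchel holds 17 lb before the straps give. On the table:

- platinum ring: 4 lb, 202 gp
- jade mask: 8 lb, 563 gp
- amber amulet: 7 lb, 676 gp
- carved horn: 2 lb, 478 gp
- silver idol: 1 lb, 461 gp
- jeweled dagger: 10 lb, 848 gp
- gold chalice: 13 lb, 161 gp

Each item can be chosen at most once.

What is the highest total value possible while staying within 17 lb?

Density check — silver idol 461.00, carved horn 239.00, amber amulet 96.57, jeweled dagger 84.80 are the best per lb.
The ratio heuristic lands on platinum ring + amber amulet + carved horn + silver idol (1817) but leaves 3 lb idle.
The 7 lb tied up in amber amulet is better spent on jeweled dagger — total rises to 1989 (17 lb).
The closest alternative, platinum ring + amber amulet + carved horn + silver idol, reaches only 1817.

1989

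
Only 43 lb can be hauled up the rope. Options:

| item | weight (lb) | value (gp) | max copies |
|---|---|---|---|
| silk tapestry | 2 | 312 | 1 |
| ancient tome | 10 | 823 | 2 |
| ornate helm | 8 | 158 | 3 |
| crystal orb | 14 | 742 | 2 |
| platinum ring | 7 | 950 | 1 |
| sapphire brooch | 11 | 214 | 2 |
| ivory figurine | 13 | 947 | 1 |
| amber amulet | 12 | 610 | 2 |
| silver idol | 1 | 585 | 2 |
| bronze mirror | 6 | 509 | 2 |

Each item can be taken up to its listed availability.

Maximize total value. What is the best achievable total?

Silk tapestry + 2×ancient tome + platinum ring + 2×silver idol + 2×bronze mirror uses 43 of the 43 lb and totals 5096.
That's the maximum — no swap from here does better than 5096.

5096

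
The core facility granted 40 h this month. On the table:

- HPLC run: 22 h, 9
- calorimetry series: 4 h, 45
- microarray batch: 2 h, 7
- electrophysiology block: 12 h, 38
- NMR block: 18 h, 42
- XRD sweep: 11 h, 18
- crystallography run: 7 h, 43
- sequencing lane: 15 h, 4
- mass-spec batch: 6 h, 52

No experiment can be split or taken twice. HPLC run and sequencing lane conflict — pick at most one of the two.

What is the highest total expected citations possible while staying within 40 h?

196

The ratio heuristic lands on calorimetry series + microarray batch + electrophysiology block + crystallography run + mass-spec batch (185) but leaves 9 h idle.
The 2 h tied up in microarray batch is better spent on XRD sweep — total rises to 196 (40 h).
Runner-up calorimetry series + microarray batch + NMR block + crystallography run + mass-spec batch tops out at 189.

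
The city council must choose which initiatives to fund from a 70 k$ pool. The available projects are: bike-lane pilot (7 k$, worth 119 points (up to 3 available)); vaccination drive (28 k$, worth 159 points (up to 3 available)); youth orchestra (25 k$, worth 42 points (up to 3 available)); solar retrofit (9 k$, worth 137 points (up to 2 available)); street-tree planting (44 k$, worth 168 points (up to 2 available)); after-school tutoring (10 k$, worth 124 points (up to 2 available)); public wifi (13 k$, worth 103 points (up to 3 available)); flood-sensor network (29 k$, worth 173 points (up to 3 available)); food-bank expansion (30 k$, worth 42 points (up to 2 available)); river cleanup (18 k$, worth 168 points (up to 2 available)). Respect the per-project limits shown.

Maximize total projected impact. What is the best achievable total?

928

The ratio heuristic lands on 3×bike-lane pilot + 2×solar retrofit + 2×after-school tutoring (879) but leaves 11 k$ idle.
Replace bike-lane pilot with river cleanup: the trade gains 49 net, giving 928 at 70 k$.
Nothing else within 70 k$ beats 928.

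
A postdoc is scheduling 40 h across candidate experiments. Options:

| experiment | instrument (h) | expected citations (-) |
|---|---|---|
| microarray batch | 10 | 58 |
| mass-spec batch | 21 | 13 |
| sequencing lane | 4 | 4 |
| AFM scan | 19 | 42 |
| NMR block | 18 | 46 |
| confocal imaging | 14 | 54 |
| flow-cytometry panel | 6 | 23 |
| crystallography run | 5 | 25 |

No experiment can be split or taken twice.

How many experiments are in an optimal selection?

Optimal total is 164.
For example microarray batch + sequencing lane + confocal imaging + flow-cytometry panel + crystallography run achieves it, using 39 h.
All optima have 5 experiments.

5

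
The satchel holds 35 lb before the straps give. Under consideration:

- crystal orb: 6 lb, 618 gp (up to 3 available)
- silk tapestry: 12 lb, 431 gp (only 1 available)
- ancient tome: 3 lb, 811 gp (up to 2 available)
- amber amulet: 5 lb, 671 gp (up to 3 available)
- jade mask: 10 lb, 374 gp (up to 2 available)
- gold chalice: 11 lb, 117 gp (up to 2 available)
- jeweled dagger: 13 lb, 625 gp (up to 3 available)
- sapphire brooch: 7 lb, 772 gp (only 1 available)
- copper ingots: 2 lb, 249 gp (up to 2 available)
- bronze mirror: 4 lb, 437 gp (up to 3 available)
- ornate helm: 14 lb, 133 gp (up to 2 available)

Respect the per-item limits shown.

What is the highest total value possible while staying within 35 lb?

5195

A density-first pass picks 2×ancient tome + 3×amber amulet + sapphire brooch + 2×copper ingots — 4905 at 32 lb.
The 9 lb tied up in sapphire brooch and copper ingots is better spent on 3×bronze mirror — total rises to 5195 (35 lb).
Every other selection either busts 35 lb or exceeds an availability limit or fails to beat 5195.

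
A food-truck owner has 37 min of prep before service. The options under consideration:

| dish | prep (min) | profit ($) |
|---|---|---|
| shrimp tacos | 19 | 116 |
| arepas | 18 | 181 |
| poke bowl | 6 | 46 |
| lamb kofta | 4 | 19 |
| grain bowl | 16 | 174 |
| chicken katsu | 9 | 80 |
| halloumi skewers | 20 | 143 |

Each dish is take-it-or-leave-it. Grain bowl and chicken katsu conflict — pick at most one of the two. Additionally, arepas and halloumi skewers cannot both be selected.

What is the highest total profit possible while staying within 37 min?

Density check — grain bowl 10.88, arepas 10.06, chicken katsu 8.89, poke bowl 7.67 are the best per min.
Taking arepas + grain bowl: 34 min used, 355 in profit.
Runner-up arepas + poke bowl + lamb kofta + chicken katsu tops out at 326.

355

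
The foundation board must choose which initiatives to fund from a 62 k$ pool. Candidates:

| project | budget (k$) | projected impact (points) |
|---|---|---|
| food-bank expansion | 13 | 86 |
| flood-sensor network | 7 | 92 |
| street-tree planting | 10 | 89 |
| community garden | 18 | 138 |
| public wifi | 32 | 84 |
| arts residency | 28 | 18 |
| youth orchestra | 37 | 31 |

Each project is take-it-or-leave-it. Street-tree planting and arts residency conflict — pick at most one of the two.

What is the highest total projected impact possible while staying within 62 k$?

405

By projected impact per k$: flood-sensor network 13.14, street-tree planting 8.90, community garden 7.67 lead.
Taking food-bank expansion + flood-sensor network + street-tree planting + community garden: 48 k$ used, 405 in projected impact.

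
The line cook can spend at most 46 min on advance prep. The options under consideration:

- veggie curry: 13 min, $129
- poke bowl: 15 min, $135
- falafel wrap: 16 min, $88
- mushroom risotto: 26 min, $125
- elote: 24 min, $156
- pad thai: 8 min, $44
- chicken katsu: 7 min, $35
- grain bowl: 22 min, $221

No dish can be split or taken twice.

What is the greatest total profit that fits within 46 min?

400

Greedy by ratio would take veggie curry + pad thai + grain bowl: 43 min used, total 394.
Dropping veggie curry frees 13 min; slotting in poke bowl (15 min) lifts the total to 400 at 45 min.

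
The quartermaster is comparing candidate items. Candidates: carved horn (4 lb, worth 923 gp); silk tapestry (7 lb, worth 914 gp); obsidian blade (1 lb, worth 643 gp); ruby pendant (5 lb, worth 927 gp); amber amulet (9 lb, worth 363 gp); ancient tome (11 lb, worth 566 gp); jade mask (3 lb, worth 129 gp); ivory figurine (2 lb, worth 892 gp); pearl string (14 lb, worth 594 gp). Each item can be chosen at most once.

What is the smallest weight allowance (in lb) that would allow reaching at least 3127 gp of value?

12

Need the lightest bundle worth ≥ 3127.
carved horn + obsidian blade + ruby pendant + ivory figurine reaches 3385 using 12 lb.
No combination under 12 lb hits 3127.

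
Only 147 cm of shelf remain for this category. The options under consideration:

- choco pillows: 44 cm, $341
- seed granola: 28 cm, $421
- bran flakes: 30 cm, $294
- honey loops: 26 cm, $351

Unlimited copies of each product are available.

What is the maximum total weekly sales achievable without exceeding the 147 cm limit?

5×seed granola uses 140 of the 147 cm and totals 2105.
That's the maximum — no swap from here does better than 2105.

2105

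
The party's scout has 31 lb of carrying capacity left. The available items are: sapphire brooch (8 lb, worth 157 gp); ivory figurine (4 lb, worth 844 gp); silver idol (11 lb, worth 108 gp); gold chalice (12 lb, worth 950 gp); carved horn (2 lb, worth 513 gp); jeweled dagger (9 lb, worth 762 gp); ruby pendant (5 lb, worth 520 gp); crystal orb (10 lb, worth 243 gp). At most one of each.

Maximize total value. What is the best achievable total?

By value per lb: carved horn 256.50, ivory figurine 211.00, ruby pendant 104.00 lead.
A density-first pass picks ivory figurine + carved horn + jeweled dagger + ruby pendant + crystal orb — 2882 at 30 lb.
The 12 lb tied up in carved horn and crystal orb is better spent on gold chalice — total rises to 3076 (30 lb).
The closest alternative, ivory figurine + gold chalice + carved horn + jeweled dagger, reaches only 3069.

3076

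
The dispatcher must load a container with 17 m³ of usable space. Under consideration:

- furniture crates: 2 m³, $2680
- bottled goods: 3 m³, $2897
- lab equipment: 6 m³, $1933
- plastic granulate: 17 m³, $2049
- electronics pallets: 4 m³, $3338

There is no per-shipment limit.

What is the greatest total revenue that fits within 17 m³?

21657

A density-first pass picks 8×furniture crates — 21440 at 16 m³.
The 2 m³ tied up in furniture crates is better spent on bottled goods — total rises to 21657 (17 m³).
Nothing else within 17 m³ beats 21657.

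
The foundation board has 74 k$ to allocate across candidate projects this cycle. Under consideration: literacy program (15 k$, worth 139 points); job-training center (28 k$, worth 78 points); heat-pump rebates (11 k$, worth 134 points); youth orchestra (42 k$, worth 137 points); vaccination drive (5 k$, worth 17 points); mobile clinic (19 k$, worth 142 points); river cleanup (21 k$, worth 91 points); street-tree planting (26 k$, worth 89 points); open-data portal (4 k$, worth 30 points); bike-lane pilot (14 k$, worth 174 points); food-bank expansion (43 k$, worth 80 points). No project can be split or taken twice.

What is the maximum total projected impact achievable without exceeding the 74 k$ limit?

636

By projected impact per k$: bike-lane pilot 12.43, heat-pump rebates 12.18, literacy program 9.27 lead.
Literacy program + heat-pump rebates + vaccination drive + mobile clinic + open-data portal + bike-lane pilot uses 68 of the 74 k$ and totals 636.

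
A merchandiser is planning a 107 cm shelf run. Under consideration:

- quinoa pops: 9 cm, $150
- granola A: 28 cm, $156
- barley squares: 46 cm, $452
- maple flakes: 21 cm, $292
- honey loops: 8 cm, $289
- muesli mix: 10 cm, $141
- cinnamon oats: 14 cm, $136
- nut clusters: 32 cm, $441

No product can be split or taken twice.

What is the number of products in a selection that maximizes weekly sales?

Best achievable weekly sales is 1474.
One optimal bundle: barley squares + maple flakes + honey loops + nut clusters (107 cm).
Every optimal selection uses 4 products.

4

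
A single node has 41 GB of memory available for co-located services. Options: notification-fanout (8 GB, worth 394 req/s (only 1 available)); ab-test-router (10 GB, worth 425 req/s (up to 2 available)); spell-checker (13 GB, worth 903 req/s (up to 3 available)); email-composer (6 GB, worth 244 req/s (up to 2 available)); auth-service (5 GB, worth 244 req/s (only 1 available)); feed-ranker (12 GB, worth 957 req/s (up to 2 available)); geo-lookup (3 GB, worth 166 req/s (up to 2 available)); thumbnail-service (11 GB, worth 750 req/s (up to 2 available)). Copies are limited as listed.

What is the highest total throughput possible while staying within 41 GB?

2996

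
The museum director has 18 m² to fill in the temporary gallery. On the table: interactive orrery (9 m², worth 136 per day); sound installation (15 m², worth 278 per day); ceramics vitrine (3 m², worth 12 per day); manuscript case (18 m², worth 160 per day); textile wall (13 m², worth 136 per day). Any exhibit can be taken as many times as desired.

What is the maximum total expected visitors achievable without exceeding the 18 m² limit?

290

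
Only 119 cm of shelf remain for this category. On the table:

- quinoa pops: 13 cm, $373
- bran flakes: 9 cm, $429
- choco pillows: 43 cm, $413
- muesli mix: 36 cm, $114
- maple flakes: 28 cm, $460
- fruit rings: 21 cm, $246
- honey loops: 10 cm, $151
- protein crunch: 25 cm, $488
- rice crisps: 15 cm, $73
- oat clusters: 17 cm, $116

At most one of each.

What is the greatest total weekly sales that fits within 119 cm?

2163

Density check — bran flakes 47.67, quinoa pops 28.69, protein crunch 19.52 are the best per cm.
Taking the top-ratio products first gives quinoa pops + bran flakes + maple flakes + fruit rings + honey loops + protein crunch for 2147 (106 cm).
Replace fruit rings and honey loops with choco pillows: the trade gains 16 net, giving 2163 at 118 cm.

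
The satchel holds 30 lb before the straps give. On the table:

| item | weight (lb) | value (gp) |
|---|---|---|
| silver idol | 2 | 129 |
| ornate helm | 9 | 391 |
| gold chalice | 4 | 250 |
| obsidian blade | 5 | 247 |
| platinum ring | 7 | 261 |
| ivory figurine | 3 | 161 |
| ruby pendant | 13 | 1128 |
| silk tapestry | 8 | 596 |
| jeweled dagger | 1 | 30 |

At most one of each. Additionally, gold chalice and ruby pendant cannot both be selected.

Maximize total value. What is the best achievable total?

2162

By value per lb: ruby pendant 86.77, silk tapestry 74.50, silver idol 64.50, gold chalice 62.50 lead.
Taking obsidian blade + ivory figurine + ruby pendant + silk tapestry + jeweled dagger: 30 lb used, 2162 in value.
Next best is obsidian blade + ivory figurine + ruby pendant + silk tapestry at 2132 (29 lb) — short by 30.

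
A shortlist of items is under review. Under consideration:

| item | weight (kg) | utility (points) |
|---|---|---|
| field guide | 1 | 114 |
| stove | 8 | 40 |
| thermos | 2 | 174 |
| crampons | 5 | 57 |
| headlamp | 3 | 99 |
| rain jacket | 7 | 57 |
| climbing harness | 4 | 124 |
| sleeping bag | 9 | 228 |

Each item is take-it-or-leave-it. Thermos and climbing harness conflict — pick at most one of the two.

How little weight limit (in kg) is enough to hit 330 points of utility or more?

Minimise kg subject to total utility ≥ 330.
field guide + thermos + headlamp: 387 utility at 6 kg.
Any bundle with less than 6 kg falls short of 330.

6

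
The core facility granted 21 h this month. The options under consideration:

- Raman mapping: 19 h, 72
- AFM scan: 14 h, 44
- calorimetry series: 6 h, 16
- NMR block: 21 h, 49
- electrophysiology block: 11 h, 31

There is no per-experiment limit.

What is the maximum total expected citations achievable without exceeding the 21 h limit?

72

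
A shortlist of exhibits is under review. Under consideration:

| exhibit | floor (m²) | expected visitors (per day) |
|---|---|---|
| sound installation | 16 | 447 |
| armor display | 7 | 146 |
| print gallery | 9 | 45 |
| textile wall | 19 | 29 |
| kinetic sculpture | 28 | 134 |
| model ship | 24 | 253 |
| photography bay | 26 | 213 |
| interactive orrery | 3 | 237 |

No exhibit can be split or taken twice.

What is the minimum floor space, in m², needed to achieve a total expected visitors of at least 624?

Need the lightest bundle worth ≥ 624.
sound installation + interactive orrery: 684 expected visitors at 19 m².
Any bundle with less than 19 m² falls short of 624.

19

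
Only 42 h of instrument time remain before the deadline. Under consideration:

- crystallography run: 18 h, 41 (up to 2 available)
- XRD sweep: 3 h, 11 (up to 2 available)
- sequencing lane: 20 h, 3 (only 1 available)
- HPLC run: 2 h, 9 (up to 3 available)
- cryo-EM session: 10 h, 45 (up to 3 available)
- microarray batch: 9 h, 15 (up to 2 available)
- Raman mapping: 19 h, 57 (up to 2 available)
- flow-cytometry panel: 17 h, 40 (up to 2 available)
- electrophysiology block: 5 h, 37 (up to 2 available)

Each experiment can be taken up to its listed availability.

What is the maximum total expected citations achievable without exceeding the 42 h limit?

218

Taking the top-ratio experiments first gives 2×XRD sweep + 3×HPLC run + 2×cryo-EM session + 2×electrophysiology block for 213 (42 h).
Replace 2×XRD sweep and 2×HPLC run with cryo-EM session: the trade gains 5 net, giving 218 at 42 h.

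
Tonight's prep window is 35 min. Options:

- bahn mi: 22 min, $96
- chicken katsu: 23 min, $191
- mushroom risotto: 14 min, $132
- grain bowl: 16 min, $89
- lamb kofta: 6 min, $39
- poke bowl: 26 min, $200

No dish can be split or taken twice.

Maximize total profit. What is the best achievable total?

239

A density-first pass picks mushroom risotto + lamb kofta — 171 at 20 min.
Replace mushroom risotto with poke bowl: the trade gains 68 net, giving 239 at 32 min.
The closest alternative, chicken katsu + lamb kofta, reaches only 230.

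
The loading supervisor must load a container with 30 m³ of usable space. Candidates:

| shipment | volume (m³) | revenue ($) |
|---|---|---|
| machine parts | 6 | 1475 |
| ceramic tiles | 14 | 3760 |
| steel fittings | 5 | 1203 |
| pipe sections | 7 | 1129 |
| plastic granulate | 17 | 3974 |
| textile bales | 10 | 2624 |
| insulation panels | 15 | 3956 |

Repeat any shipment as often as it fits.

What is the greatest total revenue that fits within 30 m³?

Ranking by ratio (revenue/m³): ceramic tiles 268.57, insulation panels 263.73, textile bales 262.40, machine parts 245.83.
Greedy by ratio would take 2×ceramic tiles: 28 m³ used, total 7520.
Dropping 2×ceramic tiles frees 28 m³; slotting in 2×insulation panels (30 m³) lifts the total to 7912 at 30 m³.

7912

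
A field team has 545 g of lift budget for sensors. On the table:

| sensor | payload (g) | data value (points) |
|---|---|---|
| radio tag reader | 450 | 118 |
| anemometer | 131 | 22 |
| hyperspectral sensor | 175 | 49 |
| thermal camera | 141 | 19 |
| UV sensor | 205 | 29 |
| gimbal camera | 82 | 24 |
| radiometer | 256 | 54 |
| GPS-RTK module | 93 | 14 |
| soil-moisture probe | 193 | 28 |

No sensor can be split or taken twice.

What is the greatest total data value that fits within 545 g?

142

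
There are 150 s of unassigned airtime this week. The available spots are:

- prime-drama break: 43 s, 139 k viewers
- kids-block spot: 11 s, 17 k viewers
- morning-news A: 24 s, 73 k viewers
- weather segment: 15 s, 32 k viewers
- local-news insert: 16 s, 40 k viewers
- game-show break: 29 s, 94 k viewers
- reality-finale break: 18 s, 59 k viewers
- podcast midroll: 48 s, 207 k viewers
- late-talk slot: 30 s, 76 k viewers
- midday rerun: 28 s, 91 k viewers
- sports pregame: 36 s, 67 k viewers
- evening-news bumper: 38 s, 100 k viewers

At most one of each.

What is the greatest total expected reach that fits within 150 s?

531

Taking the top-ratio spots first gives morning-news A + game-show break + reality-finale break + podcast midroll + midday rerun for 524 (147 s).
Replace morning-news A and reality-finale break with prime-drama break: the trade gains 7 net, giving 531 at 148 s.
That's the maximum — no swap from here does better than 531.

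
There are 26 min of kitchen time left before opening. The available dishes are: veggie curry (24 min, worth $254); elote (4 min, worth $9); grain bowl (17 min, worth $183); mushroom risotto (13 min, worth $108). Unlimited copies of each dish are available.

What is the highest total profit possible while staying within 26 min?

254

Filling by ratio: 2×elote + grain bowl for 201, with 1 min left unused.
Dropping 2×elote and grain bowl frees 25 min; slotting in veggie curry (24 min) lifts the total to 254 at 24 min.
No other feasible combination exceeds 254.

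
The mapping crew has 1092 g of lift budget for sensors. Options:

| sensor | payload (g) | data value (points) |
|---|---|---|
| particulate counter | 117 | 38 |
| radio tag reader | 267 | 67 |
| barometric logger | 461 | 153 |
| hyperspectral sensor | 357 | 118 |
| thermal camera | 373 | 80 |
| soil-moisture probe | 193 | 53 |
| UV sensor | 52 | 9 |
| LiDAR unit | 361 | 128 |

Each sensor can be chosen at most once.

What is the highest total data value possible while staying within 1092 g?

348

Greedy by ratio would take particulate counter + barometric logger + UV sensor + LiDAR unit: 991 g used, total 328.
Replace particulate counter and UV sensor with radio tag reader: the trade gains 20 net, giving 348 at 1089 g.
No other feasible combination exceeds 348.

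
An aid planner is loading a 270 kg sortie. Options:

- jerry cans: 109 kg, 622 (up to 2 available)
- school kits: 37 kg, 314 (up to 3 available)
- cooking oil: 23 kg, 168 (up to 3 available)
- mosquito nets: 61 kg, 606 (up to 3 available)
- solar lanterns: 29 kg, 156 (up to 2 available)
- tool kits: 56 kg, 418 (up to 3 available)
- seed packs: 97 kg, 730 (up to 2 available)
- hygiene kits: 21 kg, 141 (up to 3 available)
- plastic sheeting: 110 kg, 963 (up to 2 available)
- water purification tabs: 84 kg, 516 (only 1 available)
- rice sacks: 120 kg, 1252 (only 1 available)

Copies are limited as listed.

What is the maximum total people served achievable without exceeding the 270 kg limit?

Cooking oil + 2×mosquito nets + rice sacks uses 265 of the 270 kg and totals 2632.

2632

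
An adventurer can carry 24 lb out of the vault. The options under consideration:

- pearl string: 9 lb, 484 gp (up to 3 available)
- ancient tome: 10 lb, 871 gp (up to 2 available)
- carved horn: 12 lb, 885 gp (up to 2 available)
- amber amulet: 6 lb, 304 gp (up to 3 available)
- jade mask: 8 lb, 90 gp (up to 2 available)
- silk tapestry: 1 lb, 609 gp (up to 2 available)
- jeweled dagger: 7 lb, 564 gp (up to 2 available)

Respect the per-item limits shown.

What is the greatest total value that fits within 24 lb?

2974

A density-first pass picks 2×ancient tome + 2×silk tapestry — 2960 at 22 lb.
Dropping ancient tome frees 10 lb; slotting in carved horn (12 lb) lifts the total to 2974 at 24 lb.
Nothing else within 24 lb beats 2974.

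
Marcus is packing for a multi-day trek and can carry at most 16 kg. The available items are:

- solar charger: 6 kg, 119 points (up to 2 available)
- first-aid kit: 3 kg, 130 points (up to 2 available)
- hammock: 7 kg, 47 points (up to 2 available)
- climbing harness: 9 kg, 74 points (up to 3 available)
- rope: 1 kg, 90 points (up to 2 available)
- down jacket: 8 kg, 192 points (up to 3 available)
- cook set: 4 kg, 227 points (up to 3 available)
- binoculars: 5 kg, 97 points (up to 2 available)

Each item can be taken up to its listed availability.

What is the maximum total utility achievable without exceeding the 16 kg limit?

Density check — rope 90.00, cook set 56.75, first-aid kit 43.33 are the best per kg.
A density-first pass picks 2×rope + 3×cook set — 861 at 14 kg.
Dropping rope frees 1 kg; slotting in first-aid kit (3 kg) lifts the total to 901 at 16 kg.
Every other selection either busts 16 kg or exceeds an availability limit or fails to beat 901.

901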